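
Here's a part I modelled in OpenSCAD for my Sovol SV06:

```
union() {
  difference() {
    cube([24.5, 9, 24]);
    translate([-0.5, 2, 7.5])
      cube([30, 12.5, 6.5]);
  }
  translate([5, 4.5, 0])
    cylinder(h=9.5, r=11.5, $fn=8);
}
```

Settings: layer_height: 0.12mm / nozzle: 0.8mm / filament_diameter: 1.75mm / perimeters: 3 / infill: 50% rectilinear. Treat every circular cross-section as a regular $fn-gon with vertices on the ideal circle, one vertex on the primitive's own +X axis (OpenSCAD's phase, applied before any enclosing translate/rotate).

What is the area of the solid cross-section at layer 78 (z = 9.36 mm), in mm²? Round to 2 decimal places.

392.96 mm²

At z = 9.36 mm: the 24.5×9 cube contributes its full rectangle (area 220.50 mm²); the 30×12.5 cube at (-0.5, 2) contributes its full rectangle (area 375.00 mm²); Subtracting the remaining from the first: starting from the 24.5×9 cube (220.50 mm²), the 30×12.5 cube at (-0.5, 2) partially overlaps it — only the 171.50 mm² overlap (of its 375.00 mm²) is removed, clipping the outline — area = 49.00 mm²; the cylinder at (5, 4.5): section is a regular 8-gon, circumradius r=11.5 (area = (8/2)·11.500²·sin(360°/8) = 374.06 mm²); Taking the union: the regions partially overlap — summed areas 423.06 mm² minus the doubly-counted overlap 30.10 mm² gives 392.96 mm² — area = 392.96 mm². Overall, the cross-section is a single solid region. Net area = 392.96 mm².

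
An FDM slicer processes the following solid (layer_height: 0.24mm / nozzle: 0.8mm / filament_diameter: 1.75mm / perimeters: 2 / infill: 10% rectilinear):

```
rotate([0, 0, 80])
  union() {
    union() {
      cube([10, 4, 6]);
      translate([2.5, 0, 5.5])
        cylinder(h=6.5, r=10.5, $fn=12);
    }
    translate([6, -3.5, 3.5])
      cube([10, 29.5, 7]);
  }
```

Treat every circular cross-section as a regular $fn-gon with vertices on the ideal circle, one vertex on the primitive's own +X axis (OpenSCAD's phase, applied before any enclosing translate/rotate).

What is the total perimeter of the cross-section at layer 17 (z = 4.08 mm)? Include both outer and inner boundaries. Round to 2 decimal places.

At z = 4.08 mm: the cube (footprint 10×4) is included at this height (perimeter 28.00 mm); the cylinder at (2.5, 0) is not intersected at this z (z outside [5.5, 12]); Merging all regions: only the 10×4 cube is present, so the union is just that shape — boundary = 28.00 mm; the cube at (6, -3.5) is present — its section is the full 10×29.5 rectangle (perimeter 79.00 mm); Taking the union: the regions partially overlap (shared area 16.00 mm²), so the edge portions inside another operand are dropped and the merged outline is re-measured after clipping — boundary = 91.00 mm; (whole slice rotated 80° about Z — lengths, areas and connectivity unchanged). Overall, the cross-section is a single solid region. Total boundary length (outer) = 91.00 mm.

91.00 mm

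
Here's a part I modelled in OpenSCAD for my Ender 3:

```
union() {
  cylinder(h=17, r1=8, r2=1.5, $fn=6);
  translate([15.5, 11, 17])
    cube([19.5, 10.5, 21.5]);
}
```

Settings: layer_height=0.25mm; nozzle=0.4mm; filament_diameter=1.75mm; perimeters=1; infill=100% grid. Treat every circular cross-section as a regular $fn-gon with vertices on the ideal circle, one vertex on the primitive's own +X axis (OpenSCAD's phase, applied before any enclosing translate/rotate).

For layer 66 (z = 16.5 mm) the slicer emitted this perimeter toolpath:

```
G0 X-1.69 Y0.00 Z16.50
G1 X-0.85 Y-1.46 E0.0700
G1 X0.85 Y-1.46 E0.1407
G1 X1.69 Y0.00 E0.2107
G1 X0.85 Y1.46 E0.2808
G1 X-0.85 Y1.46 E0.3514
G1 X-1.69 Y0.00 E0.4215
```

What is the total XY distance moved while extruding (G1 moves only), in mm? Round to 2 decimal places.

10.14 mm

Sum the Euclidean lengths of each G1 segment: total = 10.14 mm.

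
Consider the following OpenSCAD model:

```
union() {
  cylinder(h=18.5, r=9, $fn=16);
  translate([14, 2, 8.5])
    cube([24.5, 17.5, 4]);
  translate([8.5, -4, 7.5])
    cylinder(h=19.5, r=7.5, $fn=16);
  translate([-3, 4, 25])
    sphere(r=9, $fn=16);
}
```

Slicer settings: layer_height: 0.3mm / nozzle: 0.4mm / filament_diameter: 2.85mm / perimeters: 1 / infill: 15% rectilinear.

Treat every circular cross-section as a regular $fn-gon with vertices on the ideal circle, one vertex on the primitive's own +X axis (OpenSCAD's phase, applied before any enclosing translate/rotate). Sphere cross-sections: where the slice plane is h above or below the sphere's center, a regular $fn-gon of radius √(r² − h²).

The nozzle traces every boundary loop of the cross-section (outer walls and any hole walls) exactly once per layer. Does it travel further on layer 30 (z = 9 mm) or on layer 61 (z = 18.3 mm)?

layer 30 (z = 9 mm)

Layer 30 (z = 9): the r=9 cylinder gives a regular 16-gon of circumradius 9 (constant along its height) (perimeter = 2·16·9.000·sin(180°/16) = 56.19 mm); the cube at (14, 2) (footprint 24.5×17.5) is included at this height (perimeter 84.00 mm); the cylinder at (8.5, -4): section is a regular 16-gon, circumradius r=7.5 (perimeter = 2·16·7.500·sin(180°/16) = 46.82 mm); the sphere at (-3, 4) does not reach this height (|z−center|=16.000 > r=9); Taking the union: the regions partially overlap (shared area 63.82 mm²), so the edge portions inside another operand are dropped and the merged outline is re-measured after clipping — boundary = 155.76 mm. So its perimeter = 155.76 mm. Layer 61 (z = 18.3): the cylinder: section is a regular 16-gon, circumradius r=9 (perimeter = 2·16·9.000·sin(180°/16) = 56.19 mm); the cube at (14, 2) does not reach this height (z outside [8.5, 12.5]); the cylinder at (8.5, -4): section is a regular 16-gon, circumradius r=7.5 (perimeter = 2·16·7.500·sin(180°/16) = 46.82 mm); the r=9 sphere at (-3, 4) contributes a regular 16-gon of circumradius √(9²−6.7²) = 6.009 (perimeter = 2·16·6.009·sin(180°/16) = 37.51 mm); Combining (union): the regions partially overlap (shared area 156.48 mm²), so the edge portions inside another operand are dropped and the merged outline is re-measured after clipping — boundary = 74.39 mm. So its perimeter = 74.39 mm. Layer 30 is larger (155.76 vs 74.39 mm).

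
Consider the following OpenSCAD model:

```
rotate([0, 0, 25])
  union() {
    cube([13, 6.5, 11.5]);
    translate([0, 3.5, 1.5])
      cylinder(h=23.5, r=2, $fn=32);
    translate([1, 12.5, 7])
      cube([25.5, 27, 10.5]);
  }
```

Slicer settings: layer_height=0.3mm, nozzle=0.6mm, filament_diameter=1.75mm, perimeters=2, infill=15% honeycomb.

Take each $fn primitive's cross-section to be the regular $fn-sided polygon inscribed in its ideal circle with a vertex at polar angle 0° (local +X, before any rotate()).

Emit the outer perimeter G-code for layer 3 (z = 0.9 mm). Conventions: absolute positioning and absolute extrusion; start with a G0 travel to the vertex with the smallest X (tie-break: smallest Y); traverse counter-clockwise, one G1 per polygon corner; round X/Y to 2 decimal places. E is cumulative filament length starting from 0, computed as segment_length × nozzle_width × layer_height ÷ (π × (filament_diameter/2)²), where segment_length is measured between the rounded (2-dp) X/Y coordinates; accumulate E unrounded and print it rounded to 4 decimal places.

G0 X-2.75 Y5.89 Z0.90
G1 X0.00 Y0.00 E0.4865
G1 X11.78 Y5.49 E1.4591
G1 X9.03 Y11.39 E1.9462
G1 X-2.75 Y5.89 E2.9191

At z = 0.9 mm: the 13×6.5 cube contributes its full rectangle; the cylinder at (0, 3.5) is not intersected at this z (z outside [1.5, 25]); the cube at (1, 12.5) does not reach this height (z outside [7, 17.5]); Merging all regions: only the 13×6.5 cube is present, so the union is just that shape — 1 connected region; (rotated 25° about Z; rotation is an isometry so areas/perimeters/island counts are preserved). The outline is a single polygon with 4 vertices. Extrusion per mm of travel: 0.6 × 0.3 / (π × 0.875²) = 0.074835. Accumulating E over each segment gives final E = 2.9191.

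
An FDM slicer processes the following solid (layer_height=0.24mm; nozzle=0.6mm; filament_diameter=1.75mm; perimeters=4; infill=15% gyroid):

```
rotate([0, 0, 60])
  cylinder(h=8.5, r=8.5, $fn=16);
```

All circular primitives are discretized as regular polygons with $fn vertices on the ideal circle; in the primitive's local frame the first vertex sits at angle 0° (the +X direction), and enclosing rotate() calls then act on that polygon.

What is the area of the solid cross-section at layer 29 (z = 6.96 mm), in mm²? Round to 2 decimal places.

221.19 mm²

At z = 6.96 mm: the r=8.5 cylinder gives a regular 16-gon of circumradius 8.5 (constant along its height) (area = (16/2)·8.500²·sin(360°/16) = 221.19 mm²); (rotated 60° about Z; rotation is an isometry so areas/perimeters/island counts are preserved). Overall, the cross-section is a single solid region. Net area = 221.19 mm².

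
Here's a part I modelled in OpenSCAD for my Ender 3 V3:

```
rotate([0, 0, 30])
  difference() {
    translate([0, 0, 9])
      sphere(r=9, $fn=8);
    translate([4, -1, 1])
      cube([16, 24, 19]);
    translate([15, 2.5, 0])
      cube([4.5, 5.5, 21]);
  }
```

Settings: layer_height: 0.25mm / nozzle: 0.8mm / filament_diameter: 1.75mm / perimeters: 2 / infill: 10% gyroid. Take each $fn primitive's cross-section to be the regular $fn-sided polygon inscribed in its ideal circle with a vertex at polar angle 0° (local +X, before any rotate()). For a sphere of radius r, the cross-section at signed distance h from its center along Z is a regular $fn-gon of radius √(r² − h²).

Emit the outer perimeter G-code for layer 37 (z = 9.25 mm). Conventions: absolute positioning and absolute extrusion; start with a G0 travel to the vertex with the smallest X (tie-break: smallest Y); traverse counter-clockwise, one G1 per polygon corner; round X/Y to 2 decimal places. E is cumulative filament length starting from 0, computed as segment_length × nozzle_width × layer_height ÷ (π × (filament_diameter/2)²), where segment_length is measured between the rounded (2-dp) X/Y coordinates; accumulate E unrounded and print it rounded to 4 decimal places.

At z = 9.25 mm: the r=9 sphere slices to a regular 8-gon of circumradius 8.997 (√(r²−h²) with h=0.25 from center); the cube at (4, -1) is present — its section is the full 16×24 rectangle; the 4.5×5.5 cube at (15, 2.5) contributes its full rectangle; Subtracting the remaining from the first: starting from the r=9 sphere, the 16×24 cube at (4, -1) partially overlaps it — only the 29.35 mm² overlap (of its 384.00 mm²) is removed, clipping the outline; the 4.5×5.5 cube at (15, 2.5) misses the remaining region (no effect) — 1 connected region; (whole slice rotated 30° about Z — lengths, areas and connectivity unchanged). The outline is a single polygon with 9 vertices. Extrusion per mm of travel: 0.8 × 0.25 / (π × 0.875²) = 0.083150. Accumulating E over each segment gives final E = 4.7809.

G0 X-8.69 Y2.33 Z9.25
G1 X-7.79 Y-4.50 E0.5728
G1 X-2.33 Y-8.69 E1.1451
G1 X4.50 Y-7.79 E1.7179
G1 X8.69 Y-2.33 E2.2902
G1 X7.93 Y3.43 E2.7733
G1 X3.96 Y1.13 E3.1548
G1 X-0.21 Y8.36 E3.8488
G1 X-4.50 Y7.79 E4.2087
G1 X-8.69 Y2.33 E4.7809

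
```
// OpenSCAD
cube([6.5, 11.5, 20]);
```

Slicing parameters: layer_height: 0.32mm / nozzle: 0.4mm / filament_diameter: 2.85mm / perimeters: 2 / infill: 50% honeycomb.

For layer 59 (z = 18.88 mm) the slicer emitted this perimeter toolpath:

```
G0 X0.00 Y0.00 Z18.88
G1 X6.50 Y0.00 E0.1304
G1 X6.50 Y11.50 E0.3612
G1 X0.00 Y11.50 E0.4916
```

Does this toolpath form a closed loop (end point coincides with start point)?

no

Start point (G0): (0.00, 0.00). End point (last G1): the path does not return to the start — open.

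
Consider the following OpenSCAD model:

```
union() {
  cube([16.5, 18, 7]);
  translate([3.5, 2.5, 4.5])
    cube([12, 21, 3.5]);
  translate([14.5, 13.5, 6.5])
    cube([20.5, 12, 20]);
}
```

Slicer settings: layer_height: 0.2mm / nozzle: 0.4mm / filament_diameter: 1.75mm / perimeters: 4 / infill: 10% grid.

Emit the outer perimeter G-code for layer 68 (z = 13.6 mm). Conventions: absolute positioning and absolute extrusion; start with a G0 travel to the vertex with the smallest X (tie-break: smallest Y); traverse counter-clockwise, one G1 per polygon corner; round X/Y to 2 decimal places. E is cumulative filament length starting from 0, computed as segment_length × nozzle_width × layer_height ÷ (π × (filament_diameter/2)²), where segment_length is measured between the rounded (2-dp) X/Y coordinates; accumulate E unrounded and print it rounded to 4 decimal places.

At z = 13.6 mm: the cube is absent (z outside [0, 7]); the cube at (3.5, 2.5) is absent (z outside [4.5, 8]); the cube at (14.5, 13.5) (footprint 20.5×12) is included at this height; Taking the union: only the 20.5×12 cube at (14.5, 13.5) is present, so the union is just that shape — 1 connected region. The outline is a single polygon with 4 vertices. Extrusion per mm of travel: 0.4 × 0.2 / (π × 0.875²) = 0.033260. Accumulating E over each segment gives final E = 2.1619.

G0 X14.50 Y13.50 Z13.60
G1 X35.00 Y13.50 E0.6818
G1 X35.00 Y25.50 E1.0810
G1 X14.50 Y25.50 E1.7628
G1 X14.50 Y13.50 E2.1619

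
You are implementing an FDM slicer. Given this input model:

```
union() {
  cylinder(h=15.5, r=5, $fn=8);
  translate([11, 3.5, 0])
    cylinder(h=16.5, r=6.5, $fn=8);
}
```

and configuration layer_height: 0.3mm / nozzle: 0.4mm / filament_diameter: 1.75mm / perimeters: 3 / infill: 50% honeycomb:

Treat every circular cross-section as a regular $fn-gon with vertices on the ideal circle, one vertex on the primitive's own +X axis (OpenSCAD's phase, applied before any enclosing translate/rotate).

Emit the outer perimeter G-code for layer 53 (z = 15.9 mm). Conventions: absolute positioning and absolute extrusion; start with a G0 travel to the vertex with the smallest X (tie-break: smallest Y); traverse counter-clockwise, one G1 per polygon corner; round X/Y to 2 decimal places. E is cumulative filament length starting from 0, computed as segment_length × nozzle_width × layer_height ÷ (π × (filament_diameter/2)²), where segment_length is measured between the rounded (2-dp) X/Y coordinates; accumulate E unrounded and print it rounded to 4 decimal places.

At z = 15.9 mm: the cylinder is not intersected at this z (z outside [0, 15.5]); the r=6.5 cylinder at (11, 3.5) contributes a regular 8-gon of circumradius 6.5; Combining (union): only the r=6.5 cylinder at (11, 3.5) is present, so the union is just that shape — 1 connected region. The outline is a single polygon with 8 vertices. Extrusion per mm of travel: 0.4 × 0.3 / (π × 0.875²) = 0.049890. Accumulating E over each segment gives final E = 1.9864.

G0 X4.50 Y3.50 Z15.90
G1 X6.40 Y-1.10 E0.2483
G1 X11.00 Y-3.00 E0.4966
G1 X15.60 Y-1.10 E0.7449
G1 X17.50 Y3.50 E0.9932
G1 X15.60 Y8.10 E1.2415
G1 X11.00 Y10.00 E1.4898
G1 X6.40 Y8.10 E1.7381
G1 X4.50 Y3.50 E1.9864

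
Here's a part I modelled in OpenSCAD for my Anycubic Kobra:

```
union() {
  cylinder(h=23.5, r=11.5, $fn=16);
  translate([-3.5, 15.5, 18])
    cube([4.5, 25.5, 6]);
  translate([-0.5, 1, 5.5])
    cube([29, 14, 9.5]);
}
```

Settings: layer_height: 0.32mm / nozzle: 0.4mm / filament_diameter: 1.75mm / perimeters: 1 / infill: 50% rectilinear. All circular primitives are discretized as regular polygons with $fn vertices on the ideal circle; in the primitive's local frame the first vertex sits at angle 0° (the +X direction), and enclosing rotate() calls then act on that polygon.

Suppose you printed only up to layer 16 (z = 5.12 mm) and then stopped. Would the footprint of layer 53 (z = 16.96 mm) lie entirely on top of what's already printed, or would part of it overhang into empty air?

Compare the two slices. At z = 5.12: the r=11.5 cylinder gives a regular 16-gon of circumradius 11.5 (constant along its height) (area = (16/2)·11.500²·sin(360°/16) = 404.88 mm²); the cube at (-3.5, 15.5) is absent (z outside [18, 24]); the cube at (-0.5, 1) is absent (z outside [5.5, 15]); Merging all regions: only the r=11.5 cylinder is present, so the union is just that shape — area = 404.88 mm². At z = 16.96: the r=11.5 cylinder contributes a regular 16-gon of circumradius 11.5 (area = (16/2)·11.500²·sin(360°/16) = 404.88 mm²); the cube at (-3.5, 15.5) is not intersected at this z (z outside [18, 24]); the cube at (-0.5, 1) does not reach this height (z outside [5.5, 15]); Combining (union): only the r=11.5 cylinder is present, so the union is just that shape — area = 404.88 mm². Checking containment: the cross-section at z = 16.96 is a subset of the cross-section at z = 5.12.

entirely on top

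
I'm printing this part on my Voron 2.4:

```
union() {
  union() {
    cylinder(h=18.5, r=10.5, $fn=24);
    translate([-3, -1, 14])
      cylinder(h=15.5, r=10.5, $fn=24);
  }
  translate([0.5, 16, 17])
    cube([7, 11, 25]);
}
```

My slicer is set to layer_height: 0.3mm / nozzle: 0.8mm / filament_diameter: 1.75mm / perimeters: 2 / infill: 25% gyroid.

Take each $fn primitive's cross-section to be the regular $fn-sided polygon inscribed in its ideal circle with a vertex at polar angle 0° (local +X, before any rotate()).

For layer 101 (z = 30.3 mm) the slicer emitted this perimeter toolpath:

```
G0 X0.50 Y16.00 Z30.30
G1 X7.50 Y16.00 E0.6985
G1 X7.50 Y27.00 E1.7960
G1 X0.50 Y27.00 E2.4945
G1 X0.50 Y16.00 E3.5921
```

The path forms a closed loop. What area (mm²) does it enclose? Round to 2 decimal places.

Apply the shoelace formula to the sequence of (X, Y) vertices; enclosed area = 77.00 mm².

77.00 mm²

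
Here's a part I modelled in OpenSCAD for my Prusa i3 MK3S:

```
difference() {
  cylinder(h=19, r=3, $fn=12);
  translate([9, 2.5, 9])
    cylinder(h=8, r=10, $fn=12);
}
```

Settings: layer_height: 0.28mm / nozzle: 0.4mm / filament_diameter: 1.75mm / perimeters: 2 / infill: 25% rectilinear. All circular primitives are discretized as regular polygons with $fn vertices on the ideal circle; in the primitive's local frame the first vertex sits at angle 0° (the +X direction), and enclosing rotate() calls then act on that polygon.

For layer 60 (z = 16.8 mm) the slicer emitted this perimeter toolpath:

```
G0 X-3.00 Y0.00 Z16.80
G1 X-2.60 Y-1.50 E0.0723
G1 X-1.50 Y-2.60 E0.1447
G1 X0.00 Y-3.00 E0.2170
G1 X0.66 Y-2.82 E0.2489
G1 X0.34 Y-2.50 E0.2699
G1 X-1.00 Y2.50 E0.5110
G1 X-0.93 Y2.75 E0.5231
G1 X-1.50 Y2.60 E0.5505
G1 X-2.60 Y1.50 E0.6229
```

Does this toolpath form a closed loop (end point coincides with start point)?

no

Start point (G0): (-3.00, 0.00). End point (last G1): the path does not return to the start — open.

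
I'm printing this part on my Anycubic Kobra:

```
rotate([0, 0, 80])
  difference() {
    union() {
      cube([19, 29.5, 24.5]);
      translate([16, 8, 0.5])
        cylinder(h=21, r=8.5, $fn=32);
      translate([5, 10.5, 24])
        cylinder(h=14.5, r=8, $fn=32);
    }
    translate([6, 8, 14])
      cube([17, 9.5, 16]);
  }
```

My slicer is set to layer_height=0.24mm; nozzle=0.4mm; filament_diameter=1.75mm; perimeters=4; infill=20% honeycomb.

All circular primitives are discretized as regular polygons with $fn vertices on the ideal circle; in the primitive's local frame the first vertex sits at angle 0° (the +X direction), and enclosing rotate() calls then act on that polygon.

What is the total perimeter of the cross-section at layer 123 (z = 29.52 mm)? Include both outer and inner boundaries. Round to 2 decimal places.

At z = 29.52 mm: the cube is not intersected at this z (z outside [0, 24.5]); the cylinder at (16, 8) does not reach this height (z outside [0.5, 21.5]); the r=8 cylinder at (5, 10.5) gives a regular 32-gon of circumradius 8 (constant along its height) (perimeter = 2·32·8.000·sin(180°/32) = 50.18 mm); Combining (union): only the r=8 cylinder at (5, 10.5) is present, so the union is just that shape — boundary = 50.18 mm; the cube at (6, 8) is present — its section is the full 17×9.5 rectangle (perimeter 53.00 mm); Taking the first minus the rest: starting from that combined region, the 17×9.5 cube at (6, 8) partially overlaps it — only the 57.53 mm² overlap (of its 161.50 mm²) is removed, clipping the outline — boundary = 57.91 mm; (whole slice rotated 80° about Z — lengths, areas and connectivity unchanged). Overall, the cross-section is a single solid region. Total boundary length (outer) = 57.91 mm.

57.91 mm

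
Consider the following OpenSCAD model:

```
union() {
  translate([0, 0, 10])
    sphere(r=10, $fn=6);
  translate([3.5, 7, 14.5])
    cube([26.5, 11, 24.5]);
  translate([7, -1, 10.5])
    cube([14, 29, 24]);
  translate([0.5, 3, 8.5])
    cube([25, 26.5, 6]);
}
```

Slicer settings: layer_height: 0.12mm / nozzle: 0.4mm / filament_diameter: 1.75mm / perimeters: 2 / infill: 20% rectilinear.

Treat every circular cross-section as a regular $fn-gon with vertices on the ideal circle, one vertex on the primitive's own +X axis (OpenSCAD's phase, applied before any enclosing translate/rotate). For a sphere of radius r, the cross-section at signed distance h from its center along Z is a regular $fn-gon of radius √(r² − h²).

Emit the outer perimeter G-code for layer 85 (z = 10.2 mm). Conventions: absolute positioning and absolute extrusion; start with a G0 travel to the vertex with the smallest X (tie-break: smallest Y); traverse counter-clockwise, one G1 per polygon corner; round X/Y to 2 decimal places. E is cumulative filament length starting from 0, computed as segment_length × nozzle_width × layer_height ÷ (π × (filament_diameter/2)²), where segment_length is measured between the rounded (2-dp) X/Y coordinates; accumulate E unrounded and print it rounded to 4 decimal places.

At z = 10.2 mm: the r=10 sphere slices to a regular 6-gon of circumradius 9.998 (√(r²−h²) with h=0.2 from center); the cube at (3.5, 7) is not intersected at this z (z outside [14.5, 39]); the cube at (7, -1) does not reach this height (z outside [10.5, 34.5]); the 25×26.5 cube at (0.5, 3) contributes its full rectangle; Combining (union): the regions partially overlap (shared area 34.70 mm²), so overlapping operands fuse into one piece — 1 connected region. The outline is a single polygon with 10 vertices. Extrusion per mm of travel: 0.4 × 0.12 / (π × 0.875²) = 0.019956. Accumulating E over each segment gives final E = 2.7646.

G0 X-10.00 Y0.00 Z10.20
G1 X-5.00 Y-8.66 E0.1996
G1 X5.00 Y-8.66 E0.3991
G1 X10.00 Y0.00 E0.5987
G1 X8.27 Y3.00 E0.6678
G1 X25.50 Y3.00 E1.0116
G1 X25.50 Y29.50 E1.5405
G1 X0.50 Y29.50 E2.0394
G1 X0.50 Y8.66 E2.4552
G1 X-5.00 Y8.66 E2.5650
G1 X-10.00 Y0.00 E2.7646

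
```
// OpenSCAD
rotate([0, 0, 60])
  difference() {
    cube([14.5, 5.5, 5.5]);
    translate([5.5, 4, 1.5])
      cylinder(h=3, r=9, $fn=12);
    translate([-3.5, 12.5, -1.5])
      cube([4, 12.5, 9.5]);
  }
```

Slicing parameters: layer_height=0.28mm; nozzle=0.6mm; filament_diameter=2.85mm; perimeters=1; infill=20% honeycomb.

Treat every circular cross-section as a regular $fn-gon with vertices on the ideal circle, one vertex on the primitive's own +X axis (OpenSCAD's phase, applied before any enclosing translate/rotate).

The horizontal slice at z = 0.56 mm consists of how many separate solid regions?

At z = 0.56 mm: the cube (footprint 14.5×5.5) is included at this height; the cylinder at (5.5, 4) is not intersected at this z (z outside [1.5, 4.5]); the cube at (-3.5, 12.5) (footprint 4×12.5) is included at this height; Taking the first minus the rest: starting from the 14.5×5.5 cube, the 4×12.5 cube at (-3.5, 12.5) misses the remaining region (no effect) — 1 connected region; (rotated 60° about Z; rotation is an isometry so areas/perimeters/island counts are preserved). The result has 1 disconnected region.

1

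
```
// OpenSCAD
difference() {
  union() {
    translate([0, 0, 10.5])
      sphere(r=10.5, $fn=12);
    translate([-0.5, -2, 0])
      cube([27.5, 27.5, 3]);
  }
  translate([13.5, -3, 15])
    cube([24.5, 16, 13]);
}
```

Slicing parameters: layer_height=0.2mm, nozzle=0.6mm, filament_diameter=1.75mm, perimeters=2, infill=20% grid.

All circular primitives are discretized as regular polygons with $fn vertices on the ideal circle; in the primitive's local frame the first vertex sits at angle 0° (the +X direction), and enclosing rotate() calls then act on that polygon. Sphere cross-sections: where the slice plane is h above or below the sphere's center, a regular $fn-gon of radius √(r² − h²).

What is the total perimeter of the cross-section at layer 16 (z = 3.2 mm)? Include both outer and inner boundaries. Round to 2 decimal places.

46.88 mm

At z = 3.2 mm: the sphere: section is a regular 12-gon, circumradius = √(r²−h²) = √(10.5²−7.3²) = 7.547 (perimeter = 2·12·7.547·sin(180°/12) = 46.88 mm); the cube at (-0.5, -2) is absent (z outside [0, 3]); Combining (union): only the r=10.5 sphere is present, so the union is just that shape — boundary = 46.88 mm; the cube at (13.5, -3) is absent (z outside [15, 28]); Taking the first minus the rest: none of the subtracted shapes is present at this height, so that combined region is unchanged — boundary = 46.88 mm. Overall, the cross-section is a single solid region. Total boundary length (outer) = 46.88 mm.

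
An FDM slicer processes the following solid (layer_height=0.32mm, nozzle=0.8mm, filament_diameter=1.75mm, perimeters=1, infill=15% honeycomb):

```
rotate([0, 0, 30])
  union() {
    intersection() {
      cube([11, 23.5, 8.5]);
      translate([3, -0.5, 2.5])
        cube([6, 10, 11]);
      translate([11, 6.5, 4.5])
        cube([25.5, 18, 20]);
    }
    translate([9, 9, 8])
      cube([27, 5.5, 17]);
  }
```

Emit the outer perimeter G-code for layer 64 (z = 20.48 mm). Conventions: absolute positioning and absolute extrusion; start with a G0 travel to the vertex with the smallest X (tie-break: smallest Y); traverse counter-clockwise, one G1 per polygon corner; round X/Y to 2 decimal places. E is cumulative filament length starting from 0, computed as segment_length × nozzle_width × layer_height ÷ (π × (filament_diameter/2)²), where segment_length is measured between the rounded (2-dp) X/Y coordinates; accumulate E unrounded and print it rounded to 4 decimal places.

G0 X0.54 Y17.06 Z20.48
G1 X3.29 Y12.29 E0.5860
G1 X26.68 Y25.79 E3.4604
G1 X23.93 Y30.56 E4.0464
G1 X0.54 Y17.06 E6.9207

At z = 20.48 mm: the cube does not reach this height (z outside [0, 8.5]); the cube at (3, -0.5) does not reach this height (z outside [2.5, 13.5]); the cube at (11, 6.5) is present — its section is the full 25.5×18 rectangle; After intersecting: at least one operand is absent at this height, so nothing remains; the 27×5.5 cube at (9, 9) contributes its full rectangle; Combining (union): only the 27×5.5 cube at (9, 9) is present, so the union is just that shape — 1 connected region; (rotated 30° about Z; rotation is an isometry so areas/perimeters/island counts are preserved). The outline is a single polygon with 4 vertices. Extrusion per mm of travel: 0.8 × 0.32 / (π × 0.875²) = 0.106432. Accumulating E over each segment gives final E = 6.9207.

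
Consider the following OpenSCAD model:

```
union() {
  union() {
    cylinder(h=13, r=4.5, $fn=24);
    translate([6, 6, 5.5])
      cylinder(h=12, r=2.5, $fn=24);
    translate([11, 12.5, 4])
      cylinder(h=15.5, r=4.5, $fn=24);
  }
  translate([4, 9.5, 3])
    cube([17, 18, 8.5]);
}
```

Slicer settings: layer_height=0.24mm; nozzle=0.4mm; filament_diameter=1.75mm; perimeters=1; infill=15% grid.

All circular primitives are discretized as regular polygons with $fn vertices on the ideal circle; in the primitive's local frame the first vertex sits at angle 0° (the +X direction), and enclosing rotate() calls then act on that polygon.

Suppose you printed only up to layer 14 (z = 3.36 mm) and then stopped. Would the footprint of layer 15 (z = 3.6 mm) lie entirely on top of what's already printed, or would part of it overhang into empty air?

Compare the two slices. At z = 3.36: the cylinder: section is a regular 24-gon, circumradius r=4.5 (area = (24/2)·4.500²·sin(360°/24) = 62.89 mm²); the cylinder at (6, 6) is absent (z outside [5.5, 17.5]); the cylinder at (11, 12.5) does not reach this height (z outside [4, 19.5]); Taking the union: only the r=4.5 cylinder is present, so the union is just that shape — area = 62.89 mm²; the cube at (4, 9.5) (footprint 17×18) is included at this height (area 306.00 mm²); Taking the union: the 2 present regions are separate (no shared area or edge), so areas and boundary lengths simply add and each stays a separate island — area = 368.89 mm². At z = 3.6: the r=4.5 cylinder gives a regular 24-gon of circumradius 4.5 (constant along its height) (area = (24/2)·4.500²·sin(360°/24) = 62.89 mm²); the cylinder at (6, 6) is not intersected at this z (z outside [5.5, 17.5]); the cylinder at (11, 12.5) is not intersected at this z (z outside [4, 19.5]); Merging all regions: only the r=4.5 cylinder is present, so the union is just that shape — area = 62.89 mm²; the 17×18 cube at (4, 9.5) contributes its full rectangle (area 306.00 mm²); Merging all regions: the 2 present regions are separate (no shared area or edge), so areas and boundary lengths simply add and each stays a separate island — area = 368.89 mm². Checking containment: the cross-section at z = 3.6 is a subset of the cross-section at z = 3.36.

entirely on top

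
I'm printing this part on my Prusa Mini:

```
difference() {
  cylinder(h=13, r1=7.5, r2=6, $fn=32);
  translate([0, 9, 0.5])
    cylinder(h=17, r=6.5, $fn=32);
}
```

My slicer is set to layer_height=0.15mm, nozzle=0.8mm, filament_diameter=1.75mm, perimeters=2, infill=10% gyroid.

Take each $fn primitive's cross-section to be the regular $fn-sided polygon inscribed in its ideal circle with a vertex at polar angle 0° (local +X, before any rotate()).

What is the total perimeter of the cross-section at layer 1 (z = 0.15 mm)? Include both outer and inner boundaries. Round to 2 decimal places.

At z = 0.15 mm: the cone (r1=7.5→r2=6) has section circumradius 7.483 here — a regular 32-gon (perimeter = 2·32·7.483·sin(180°/32) = 46.94 mm); the cylinder at (0, 9) is absent (z outside [0.5, 17.5]); After the difference (first − rest): none of the subtracted shapes is present at this height, so the cone is unchanged — boundary = 46.94 mm. Overall, the cross-section is a single solid region. Total boundary length (outer) = 46.94 mm.

46.94 mm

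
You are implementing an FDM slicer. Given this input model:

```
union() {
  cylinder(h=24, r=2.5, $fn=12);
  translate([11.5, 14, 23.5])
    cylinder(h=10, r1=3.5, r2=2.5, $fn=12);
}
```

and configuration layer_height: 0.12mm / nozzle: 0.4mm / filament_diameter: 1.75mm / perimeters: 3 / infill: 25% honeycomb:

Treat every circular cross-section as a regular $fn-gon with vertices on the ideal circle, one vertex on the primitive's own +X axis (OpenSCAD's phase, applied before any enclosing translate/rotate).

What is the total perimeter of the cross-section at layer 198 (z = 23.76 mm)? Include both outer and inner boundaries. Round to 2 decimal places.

At z = 23.76 mm: the r=2.5 cylinder contributes a regular 12-gon of circumradius 2.5 (perimeter = 2·12·2.500·sin(180°/12) = 15.53 mm); the cone at (11.5, 14): at t=0.026 of its height the radius interpolates to r₁+(r₂−r₁)t = 3.474, giving a regular 12-gon of that circumradius (perimeter = 2·12·3.474·sin(180°/12) = 21.58 mm); Combining (union): the 2 present regions are separate (no shared area or edge), so areas and boundary lengths simply add and each stays a separate island — boundary = 37.11 mm. Overall, the cross-section has 2 separate islands. Total boundary length (outer) = 37.11 mm.

37.11 mm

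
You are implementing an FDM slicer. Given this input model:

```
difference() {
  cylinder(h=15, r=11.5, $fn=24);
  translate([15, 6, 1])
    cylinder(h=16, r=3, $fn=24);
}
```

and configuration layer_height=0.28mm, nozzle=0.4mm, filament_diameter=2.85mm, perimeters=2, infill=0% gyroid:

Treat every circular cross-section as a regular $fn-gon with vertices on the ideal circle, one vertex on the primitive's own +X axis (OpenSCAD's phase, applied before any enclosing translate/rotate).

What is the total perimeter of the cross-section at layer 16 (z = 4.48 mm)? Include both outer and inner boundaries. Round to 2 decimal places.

72.05 mm

At z = 4.48 mm: the r=11.5 cylinder contributes a regular 24-gon of circumradius 11.5 (perimeter = 2·24·11.500·sin(180°/24) = 72.05 mm); the cylinder at (15, 6): section is a regular 24-gon, circumradius r=3 (perimeter = 2·24·3.000·sin(180°/24) = 18.80 mm); Subtracting the remaining from the first: starting from the r=11.5 cylinder, the r=3 cylinder at (15, 6) misses the remaining region (no effect) — boundary = 72.05 mm. Overall, the cross-section is a single solid region. Total boundary length (outer) = 72.05 mm.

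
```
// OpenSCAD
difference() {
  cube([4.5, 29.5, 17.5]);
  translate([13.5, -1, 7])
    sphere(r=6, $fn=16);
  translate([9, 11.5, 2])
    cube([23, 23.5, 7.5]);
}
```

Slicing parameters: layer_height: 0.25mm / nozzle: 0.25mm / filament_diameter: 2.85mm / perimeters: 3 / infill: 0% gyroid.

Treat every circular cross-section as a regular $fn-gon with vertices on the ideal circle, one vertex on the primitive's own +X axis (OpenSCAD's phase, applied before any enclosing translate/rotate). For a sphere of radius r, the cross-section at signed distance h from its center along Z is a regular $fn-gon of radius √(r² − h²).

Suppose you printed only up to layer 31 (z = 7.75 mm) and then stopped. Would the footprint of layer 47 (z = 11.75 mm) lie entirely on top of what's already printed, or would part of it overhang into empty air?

Compare the two slices. At z = 7.75: the 4.5×29.5 cube contributes its full rectangle (area 132.75 mm²); the r=6 sphere at (13.5, -1) contributes a regular 16-gon of circumradius √(6²−0.75²) = 5.953 (area = (16/2)·5.953²·sin(360°/16) = 108.49 mm²); the cube at (9, 11.5) is present — its section is the full 23×23.5 rectangle (area 540.50 mm²); Taking the first minus the rest: starting from the 4.5×29.5 cube (132.75 mm²), the r=6 sphere at (13.5, -1) misses the remaining region (no effect); the 23×23.5 cube at (9, 11.5) misses the remaining region (no effect) — area = 132.75 mm². At z = 11.75: the 4.5×29.5 cube contributes its full rectangle (area 132.75 mm²); the r=6 sphere at (13.5, -1) contributes a regular 16-gon of circumradius √(6²−4.75²) = 3.666 (area = (16/2)·3.666²·sin(360°/16) = 41.14 mm²); the cube at (9, 11.5) does not reach this height (z outside [2, 9.5]); After the difference (first − rest): starting from the 4.5×29.5 cube (132.75 mm²), the r=6 sphere at (13.5, -1) misses the remaining region (no effect) — area = 132.75 mm². Checking containment: the cross-section at z = 11.75 is a subset of the cross-section at z = 7.75.

entirely on top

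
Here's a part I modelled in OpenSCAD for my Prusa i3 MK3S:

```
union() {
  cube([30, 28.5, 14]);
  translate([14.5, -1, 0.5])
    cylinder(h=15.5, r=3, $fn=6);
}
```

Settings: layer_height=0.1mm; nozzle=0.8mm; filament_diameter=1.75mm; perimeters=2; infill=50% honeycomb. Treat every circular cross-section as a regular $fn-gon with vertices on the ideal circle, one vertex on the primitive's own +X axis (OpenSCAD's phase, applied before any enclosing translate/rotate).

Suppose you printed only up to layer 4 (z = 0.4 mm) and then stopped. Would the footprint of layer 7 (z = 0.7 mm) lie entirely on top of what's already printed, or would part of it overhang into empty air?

Compare the two slices. At z = 0.4: the cube (footprint 30×28.5) is included at this height (area 855.00 mm²); the cylinder at (14.5, -1) does not reach this height (z outside [0.5, 16]); Combining (union): only the 30×28.5 cube is present, so the union is just that shape — area = 855.00 mm². At z = 0.7: the cube (footprint 30×28.5) is included at this height (area 855.00 mm²); the r=3 cylinder at (14.5, -1) contributes a regular 6-gon of circumradius 3 (area = (6/2)·3.000²·sin(360°/6) = 23.38 mm²); Taking the union: the regions partially overlap — summed areas 878.38 mm² minus the doubly-counted overlap 6.27 mm² gives 872.11 mm² — area = 872.11 mm². Checking containment: at z = 0.7 the cross-section extends beyond the z = 0.4 cross-section by about 17.11 mm².

part overhangs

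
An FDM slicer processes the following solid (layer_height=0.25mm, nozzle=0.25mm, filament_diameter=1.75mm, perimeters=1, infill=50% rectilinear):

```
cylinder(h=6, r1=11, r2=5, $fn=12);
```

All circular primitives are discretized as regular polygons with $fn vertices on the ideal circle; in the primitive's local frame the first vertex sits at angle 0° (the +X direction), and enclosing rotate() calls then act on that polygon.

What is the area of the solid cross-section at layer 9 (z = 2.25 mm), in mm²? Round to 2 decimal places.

At z = 2.25 mm: the cone: at t=0.375 of its height the radius interpolates to r₁+(r₂−r₁)t = 8.750, giving a regular 12-gon of that circumradius (area = (12/2)·8.750²·sin(360°/12) = 229.69 mm²). Overall, the cross-section is a single solid region. Net area = 229.69 mm².

229.69 mm²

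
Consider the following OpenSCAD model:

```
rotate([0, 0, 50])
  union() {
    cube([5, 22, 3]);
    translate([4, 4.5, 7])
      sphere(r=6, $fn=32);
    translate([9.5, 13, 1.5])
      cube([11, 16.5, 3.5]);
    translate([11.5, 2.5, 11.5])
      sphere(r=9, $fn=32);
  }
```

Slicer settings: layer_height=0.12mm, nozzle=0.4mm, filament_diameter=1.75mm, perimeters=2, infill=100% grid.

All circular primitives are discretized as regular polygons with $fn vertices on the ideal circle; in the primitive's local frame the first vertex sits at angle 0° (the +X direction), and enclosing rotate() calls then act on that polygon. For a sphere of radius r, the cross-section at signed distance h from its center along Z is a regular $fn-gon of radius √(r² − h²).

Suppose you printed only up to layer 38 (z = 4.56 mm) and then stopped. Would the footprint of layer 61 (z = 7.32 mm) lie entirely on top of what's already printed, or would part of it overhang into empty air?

Compare the two slices. At z = 4.56: the cube is absent (z outside [0, 3]); the sphere at (4, 4.5): section is a regular 32-gon, circumradius = √(r²−h²) = √(6²−2.44²) = 5.481 (area = (32/2)·5.481²·sin(360°/32) = 93.79 mm²); the cube at (9.5, 13) (footprint 11×16.5) is included at this height (area 181.50 mm²); the sphere at (11.5, 2.5): section is a regular 32-gon, circumradius = √(r²−h²) = √(9²−6.94²) = 5.730 (area = (32/2)·5.730²·sin(360°/32) = 102.50 mm²); Taking the union: the regions partially overlap — summed areas 377.79 mm² minus the doubly-counted overlap 18.93 mm² gives 358.85 mm² — area = 358.85 mm²; (whole slice rotated 50° about Z — lengths, areas and connectivity unchanged). At z = 7.32: the cube is not intersected at this z (z outside [0, 3]); the r=6 sphere at (4, 4.5) slices to a regular 32-gon of circumradius 5.991 (√(r²−h²) with h=0.32 from center) (area = (32/2)·5.991²·sin(360°/32) = 112.05 mm²); the cube at (9.5, 13) is absent (z outside [1.5, 5]); the r=9 sphere at (11.5, 2.5) slices to a regular 32-gon of circumradius 7.970 (√(r²−h²) with h=4.18 from center) (area = (32/2)·7.970²·sin(360°/32) = 198.30 mm²); Merging all regions: the regions partially overlap — summed areas 310.35 mm² minus the doubly-counted overlap 48.99 mm² gives 261.36 mm² — area = 261.36 mm²; (whole slice rotated 50° about Z — lengths, areas and connectivity unchanged). Checking containment: at z = 7.32 the cross-section extends beyond the z = 4.56 cross-section by about 84.01 mm².

part overhangs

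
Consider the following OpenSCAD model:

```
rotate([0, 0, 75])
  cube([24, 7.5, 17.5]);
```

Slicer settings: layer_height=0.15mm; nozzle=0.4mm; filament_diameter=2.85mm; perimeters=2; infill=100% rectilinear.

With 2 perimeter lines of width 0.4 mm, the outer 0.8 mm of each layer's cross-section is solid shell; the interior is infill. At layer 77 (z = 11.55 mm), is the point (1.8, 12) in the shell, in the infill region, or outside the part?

At z = 11.55 mm: the cube (footprint 24×7.5) is included at this height; (rotated 75° about Z; rotation is an isometry so areas/perimeters/island counts are preserved). Overall, the cross-section is a single solid region. Undo the 75° rotation: the query point maps to (12.057, 1.367) in the un-rotated model frame. The nearest boundary edge runs (0.00, 0.00)→(24.00, 0.00); distance from the point to it = 1.37 mm. The point is inside the cross-section and 1.37 mm from the nearest boundary — more than the 0.8 mm shell width (2 × 0.4), so it's in the infill interior.

infill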